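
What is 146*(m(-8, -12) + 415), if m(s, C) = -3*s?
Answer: 64094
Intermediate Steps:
146*(m(-8, -12) + 415) = 146*(-3*(-8) + 415) = 146*(24 + 415) = 146*439 = 64094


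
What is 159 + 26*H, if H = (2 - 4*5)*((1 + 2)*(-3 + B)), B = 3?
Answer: 159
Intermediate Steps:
H = 0 (H = (2 - 4*5)*((1 + 2)*(-3 + 3)) = (2 - 20)*(3*0) = -18*0 = 0)
159 + 26*H = 159 + 26*0 = 159 + 0 = 159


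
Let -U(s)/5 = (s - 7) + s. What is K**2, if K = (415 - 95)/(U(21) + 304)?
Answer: 102400/16641 ≈ 6.1535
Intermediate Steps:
U(s) = 35 - 10*s (U(s) = -5*((s - 7) + s) = -5*((-7 + s) + s) = -5*(-7 + 2*s) = 35 - 10*s)
K = 320/129 (K = (415 - 95)/((35 - 10*21) + 304) = 320/((35 - 210) + 304) = 320/(-175 + 304) = 320/129 ≈ 2.4806)
K**2 = (320/129)**2 = 102400/16641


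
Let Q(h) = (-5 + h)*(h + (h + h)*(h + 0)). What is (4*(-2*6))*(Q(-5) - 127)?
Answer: 27696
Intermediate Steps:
Q(h) = (-5 + h)*(h + 2*h**2) (Q(h) = (-5 + h)*(h + (2*h)*h) = (-5 + h)*(h + 2*h**2))
(4*(-2*6))*(Q(-5) - 127) = (4*(-2*6))*(-5*(-5 - 9*(-5) + 2*(-5)**2) - 127) = (4*(-12))*(-5*(-5 + 45 + 2*25) - 127) = -48*(-5*(-5 + 45 + 50) - 127) = -48*(-5*90 - 127) = -48*(-450 - 127) = -48*(-577) = 27696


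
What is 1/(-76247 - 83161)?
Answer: -1/159408 ≈ -6.2732e-6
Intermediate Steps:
1/(-76247 - 83161) = 1/(-159408) = -1/159408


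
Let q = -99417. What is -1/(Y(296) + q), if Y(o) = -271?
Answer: 1/99688 ≈ 1.0031e-5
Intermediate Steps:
-1/(Y(296) + q) = -1/(-271 - 99417) = -1/(-99688) = -1*(-1/99688) = 1/99688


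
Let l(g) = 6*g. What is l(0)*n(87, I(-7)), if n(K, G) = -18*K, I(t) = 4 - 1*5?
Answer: 0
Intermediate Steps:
I(t) = -1 (I(t) = 4 - 5 = -1)
l(0)*n(87, I(-7)) = (6*0)*(-18*87) = 0*(-1566) = 0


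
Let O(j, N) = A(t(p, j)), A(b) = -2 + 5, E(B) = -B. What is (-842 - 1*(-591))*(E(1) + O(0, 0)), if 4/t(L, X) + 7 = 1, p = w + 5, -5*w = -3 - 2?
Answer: -502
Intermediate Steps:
w = 1 (w = -(-3 - 2)/5 = -1/5*(-5) = 1)
p = 6 (p = 1 + 5 = 6)
t(L, X) = -2/3 (t(L, X) = 4/(-7 + 1) = 4/(-6) = 4*(-1/6) = -2/3)
A(b) = 3
O(j, N) = 3
(-842 - 1*(-591))*(E(1) + O(0, 0)) = (-842 - 1*(-591))*(-1*1 + 3) = (-842 + 591)*(-1 + 3) = -251*2 = -502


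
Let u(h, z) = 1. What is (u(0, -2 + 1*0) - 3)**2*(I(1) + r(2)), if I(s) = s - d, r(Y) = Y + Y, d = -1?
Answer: 24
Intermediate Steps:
r(Y) = 2*Y
I(s) = 1 + s (I(s) = s - 1*(-1) = s + 1 = 1 + s)
(u(0, -2 + 1*0) - 3)**2*(I(1) + r(2)) = (1 - 3)**2*((1 + 1) + 2*2) = (-2)**2*(2 + 4) = 4*6 = 24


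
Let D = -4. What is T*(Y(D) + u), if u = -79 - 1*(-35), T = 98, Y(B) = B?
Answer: -4704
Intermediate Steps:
u = -44 (u = -79 + 35 = -44)
T*(Y(D) + u) = 98*(-4 - 44) = 98*(-48) = -4704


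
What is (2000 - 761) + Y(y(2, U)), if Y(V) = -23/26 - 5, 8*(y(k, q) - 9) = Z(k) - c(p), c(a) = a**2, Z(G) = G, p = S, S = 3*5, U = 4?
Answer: 32061/26 ≈ 1233.1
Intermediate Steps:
S = 15
p = 15
y(k, q) = -153/8 + k/8 (y(k, q) = 9 + (k - 1*15**2)/8 = 9 + (k - 1*225)/8 = 9 + (k - 225)/8 = 9 + (-225 + k)/8 = 9 + (-225/8 + k/8) = -153/8 + k/8)
Y(V) = -153/26 (Y(V) = -23*1/26 - 5 = -23/26 - 5 = -153/26)
(2000 - 761) + Y(y(2, U)) = (2000 - 761) - 153/26 = 1239 - 153/26 = 32061/26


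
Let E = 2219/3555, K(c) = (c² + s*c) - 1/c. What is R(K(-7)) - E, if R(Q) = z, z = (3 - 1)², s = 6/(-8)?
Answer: 12001/3555 ≈ 3.3758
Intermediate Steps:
s = -¾ (s = 6*(-⅛) = -¾ ≈ -0.75000)
K(c) = c² - 1/c - 3*c/4 (K(c) = (c² - 3*c/4) - 1/c = c² - 1/c - 3*c/4)
z = 4 (z = 2² = 4)
E = 2219/3555 (E = 2219*(1/3555) = 2219/3555 ≈ 0.62419)
R(Q) = 4
R(K(-7)) - E = 4 - 1*2219/3555 = 4 - 2219/3555 = 12001/3555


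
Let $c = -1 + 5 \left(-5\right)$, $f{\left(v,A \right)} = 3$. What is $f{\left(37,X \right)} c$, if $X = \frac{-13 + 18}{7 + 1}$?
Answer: $-78$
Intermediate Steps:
$X = \frac{5}{8} \approx 0.625$
$c = -26$ ($c = -1 - 25 = -26$)
$f{\left(37,X \right)} c = 3 \left(-26\right) = -78$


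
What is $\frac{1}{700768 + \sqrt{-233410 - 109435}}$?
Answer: $\frac{1952}{1367900091} - \frac{i \sqrt{342845}}{491076132669} \approx 1.427 \cdot 10^{-6} - 1.1923 \cdot 10^{-9} i$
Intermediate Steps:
$\frac{1}{700768 + \sqrt{-233410 - 109435}} = \frac{1}{700768 + \sqrt{-342845}} = \frac{1}{700768 + i \sqrt{342845}}$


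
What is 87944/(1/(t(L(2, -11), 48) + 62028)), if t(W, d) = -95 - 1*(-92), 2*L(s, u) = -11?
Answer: 5454726600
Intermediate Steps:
L(s, u) = -11/2 (L(s, u) = (½)*(-11) = -11/2)
t(W, d) = -3 (t(W, d) = -95 + 92 = -3)
87944/(1/(t(L(2, -11), 48) + 62028)) = 87944/(1/(-3 + 62028)) = 87944/(1/62025) = 87944*62025 = 5454726600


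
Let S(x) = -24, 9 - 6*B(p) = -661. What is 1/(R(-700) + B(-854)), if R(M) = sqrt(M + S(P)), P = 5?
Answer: 1005/118741 - 18*I*sqrt(181)/118741 ≈ 0.0084638 - 0.0020394*I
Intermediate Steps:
B(p) = 335/3 (B(p) = 3/2 - 1/6*(-661) = 3/2 + 661/6 = 335/3)
R(M) = sqrt(-24 + M) (R(M) = sqrt(M - 24) = sqrt(-24 + M))
1/(R(-700) + B(-854)) = 1/(sqrt(-24 - 700) + 335/3) = 1/(sqrt(-724) + 335/3) = 1/(2*I*sqrt(181) + 335/3) = 1/(335/3 + 2*I*sqrt(181))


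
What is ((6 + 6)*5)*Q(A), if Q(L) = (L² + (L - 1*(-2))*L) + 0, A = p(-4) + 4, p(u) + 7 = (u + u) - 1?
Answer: 15840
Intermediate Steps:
p(u) = -8 + 2*u (p(u) = -7 + ((u + u) - 1) = -7 + (2*u - 1) = -7 + (-1 + 2*u) = -8 + 2*u)
A = -12 (A = (-8 + 2*(-4)) + 4 = (-8 - 8) + 4 = -16 + 4 = -12)
Q(L) = L² + L*(2 + L) (Q(L) = (L² + (L + 2)*L) + 0 = (L² + (2 + L)*L) + 0 = (L² + L*(2 + L)) + 0 = L² + L*(2 + L))
((6 + 6)*5)*Q(A) = ((6 + 6)*5)*(2*(-12)*(1 - 12)) = (12*5)*(2*(-12)*(-11)) = 60*264 = 15840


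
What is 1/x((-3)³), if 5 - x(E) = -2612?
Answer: 1/2617 ≈ 0.00038212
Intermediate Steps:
x(E) = 2617 (x(E) = 5 - 1*(-2612) = 5 + 2612 = 2617)
1/x((-3)³) = 1/2617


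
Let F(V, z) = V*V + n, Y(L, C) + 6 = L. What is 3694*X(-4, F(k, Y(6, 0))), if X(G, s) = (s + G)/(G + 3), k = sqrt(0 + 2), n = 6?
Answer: -14776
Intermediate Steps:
Y(L, C) = -6 + L
k = sqrt(2) ≈ 1.4142
F(V, z) = 6 + V**2 (F(V, z) = V*V + 6 = V**2 + 6 = 6 + V**2)
X(G, s) = (G + s)/(3 + G)
3694*X(-4, F(k, Y(6, 0))) = 3694*((-4 + (6 + (sqrt(2))**2))/(3 - 4)) = 3694*((-4 + (6 + 2))/(-1)) = 3694*(-(-4 + 8)) = 3694*(-1*4) = 3694*(-4) = -14776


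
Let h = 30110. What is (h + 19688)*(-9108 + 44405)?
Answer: 1757720006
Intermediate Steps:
(h + 19688)*(-9108 + 44405) = (30110 + 19688)*(-9108 + 44405) = 49798*35297 = 1757720006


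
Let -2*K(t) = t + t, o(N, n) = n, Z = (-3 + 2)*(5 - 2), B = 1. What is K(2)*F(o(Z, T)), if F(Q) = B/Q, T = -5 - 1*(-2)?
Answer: ⅔ ≈ 0.66667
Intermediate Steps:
T = -3 (T = -5 + 2 = -3)
Z = -3 (Z = -1*3 = -3)
K(t) = -t (K(t) = -(t + t)/2 = -t)
F(Q) = 1/Q
K(2)*F(o(Z, T)) = -1*2/(-3) = -2*(-⅓) = ⅔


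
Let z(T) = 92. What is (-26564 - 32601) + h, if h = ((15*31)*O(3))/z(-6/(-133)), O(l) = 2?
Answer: -2721125/46 ≈ -59155.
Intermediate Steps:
h = 465/46 (h = ((15*31)*2)/92 = (465*2)*(1/92) = 930*(1/92) = 465/46 ≈ 10.109)
(-26564 - 32601) + h = (-26564 - 32601) + 465/46 = -59165 + 465/46 = -2721125/46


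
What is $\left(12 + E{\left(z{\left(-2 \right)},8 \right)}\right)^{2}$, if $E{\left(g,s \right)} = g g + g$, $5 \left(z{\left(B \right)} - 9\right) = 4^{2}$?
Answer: $\frac{18714276}{625} \approx 29943.0$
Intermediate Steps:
$z{\left(B \right)} = \frac{61}{5}$ ($z{\left(B \right)} = 9 + \frac{4^{2}}{5} = 9 + \frac{1}{5} \cdot 16 = 9 + \frac{16}{5} = \frac{61}{5}$)
$E{\left(g,s \right)} = g + g^{2}$ ($E{\left(g,s \right)} = g^{2} + g = g + g^{2}$)
$\left(12 + E{\left(z{\left(-2 \right)},8 \right)}\right)^{2} = \left(12 + \frac{61 \left(1 + \frac{61}{5}\right)}{5}\right)^{2} = \left(12 + \frac{61}{5} \cdot \frac{66}{5}\right)^{2} = \left(12 + \frac{4026}{25}\right)^{2} = \left(\frac{4326}{25}\right)^{2} = \frac{18714276}{625}$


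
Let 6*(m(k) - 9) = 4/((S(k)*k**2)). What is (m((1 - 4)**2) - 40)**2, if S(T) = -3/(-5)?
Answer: 510262921/531441 ≈ 960.15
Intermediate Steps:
S(T) = 3/5 (S(T) = -3*(-1/5) = 3/5)
m(k) = 9 + 10/(9*k**2) (m(k) = 9 + (4/((3*k**2/5)))/6 = 9 + (4*(5/(3*k**2)))/6 = 9 + (20/(3*k**2))/6 = 9 + 10/(9*k**2))
(m((1 - 4)**2) - 40)**2 = ((9 + 10/(9*((1 - 4)**2)**2)) - 40)**2 = ((9 + 10/(9*((-3)**2)**2)) - 40)**2 = ((9 + (10/9)/9**2) - 40)**2 = ((9 + (10/9)*(1/81)) - 40)**2 = ((9 + 10/729) - 40)**2 = (6571/729 - 40)**2 = (-22589/729)**2 = 510262921/531441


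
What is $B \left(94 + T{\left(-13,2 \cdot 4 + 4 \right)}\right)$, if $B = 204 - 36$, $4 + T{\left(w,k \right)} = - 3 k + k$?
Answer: $11088$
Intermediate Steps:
$T{\left(w,k \right)} = -4 - 2 k$ ($T{\left(w,k \right)} = -4 + \left(- 3 k + k\right) = -4 - 2 k$)
$B = 168$
$B \left(94 + T{\left(-13,2 \cdot 4 + 4 \right)}\right) = 168 \left(94 - \left(4 + 2 \left(2 \cdot 4 + 4\right)\right)\right) = 168 \left(94 - \left(4 + 2 \left(8 + 4\right)\right)\right) = 168 \left(94 - 28\right) = 168 \cdot 66 = 11088$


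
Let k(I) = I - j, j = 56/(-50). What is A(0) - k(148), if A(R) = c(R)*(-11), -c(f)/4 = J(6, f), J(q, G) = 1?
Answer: -2628/25 ≈ -105.12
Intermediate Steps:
c(f) = -4 (c(f) = -4*1 = -4)
A(R) = 44 (A(R) = -4*(-11) = 44)
j = -28/25 (j = 56*(-1/50) = -28/25 ≈ -1.1200)
k(I) = 28/25 + I (k(I) = I - 1*(-28/25) = I + 28/25 = 28/25 + I)
A(0) - k(148) = 44 - (28/25 + 148) = 44 - 1*3728/25 = 44 - 3728/25 = -2628/25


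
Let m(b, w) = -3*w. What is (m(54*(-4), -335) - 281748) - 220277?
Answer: -501020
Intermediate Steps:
(m(54*(-4), -335) - 281748) - 220277 = (-3*(-335) - 281748) - 220277 = (1005 - 281748) - 220277 = -280743 - 220277 = -501020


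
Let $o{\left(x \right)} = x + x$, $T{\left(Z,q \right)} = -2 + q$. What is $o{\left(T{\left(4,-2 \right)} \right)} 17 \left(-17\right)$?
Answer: $2312$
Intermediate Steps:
$o{\left(x \right)} = 2 x$
$o{\left(T{\left(4,-2 \right)} \right)} 17 \left(-17\right) = 2 \left(-2 - 2\right) 17 \left(-17\right) = 2 \left(-4\right) 17 \left(-17\right) = \left(-8\right) 17 \left(-17\right) = \left(-136\right) \left(-17\right) = 2312$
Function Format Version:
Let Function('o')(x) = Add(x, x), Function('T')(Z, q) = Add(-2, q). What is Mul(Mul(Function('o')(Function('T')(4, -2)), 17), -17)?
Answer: 2312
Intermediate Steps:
Function('o')(x) = Mul(2, x)
Mul(Mul(Function('o')(Function('T')(4, -2)), 17), -17) = Mul(Mul(Mul(2, Add(-2, -2)), 17), -17) = Mul(Mul(Mul(2, -4), 17), -17) = Mul(Mul(-8, 17), -17) = Mul(-136, -17) = 2312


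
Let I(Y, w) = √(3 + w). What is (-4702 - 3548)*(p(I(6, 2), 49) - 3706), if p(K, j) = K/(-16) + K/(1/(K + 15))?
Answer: 30533250 - 985875*√5/8 ≈ 3.0258e+7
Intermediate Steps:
p(K, j) = -K/16 + K*(15 + K) (p(K, j) = K*(-1/16) + K/(1/(15 + K)) = -K/16 + K*(15 + K))
(-4702 - 3548)*(p(I(6, 2), 49) - 3706) = (-4702 - 3548)*(√(3 + 2)*(239 + 16*√(3 + 2))/16 - 3706) = -8250*(√5*(239 + 16*√5)/16 - 3706) = -8250*(-3706 + √5*(239 + 16*√5)/16) = 30574500 - 4125*√5*(239 + 16*√5)/8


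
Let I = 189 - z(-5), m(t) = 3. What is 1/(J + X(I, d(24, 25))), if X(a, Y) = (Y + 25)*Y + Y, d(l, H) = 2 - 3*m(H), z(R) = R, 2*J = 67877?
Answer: 2/67611 ≈ 2.9581e-5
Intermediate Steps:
J = 67877/2 (J = (½)*67877 = 67877/2 ≈ 33939.)
d(l, H) = -7 (d(l, H) = 2 - 3*3 = 2 - 9 = -7)
I = 194 (I = 189 - 1*(-5) = 189 + 5 = 194)
X(a, Y) = Y + Y*(25 + Y) (X(a, Y) = (25 + Y)*Y + Y = Y*(25 + Y) + Y = Y + Y*(25 + Y))
1/(J + X(I, d(24, 25))) = 1/(67877/2 - 7*(26 - 7)) = 1/(67877/2 - 7*19) = 1/(67877/2 - 133) = 1/(67611/2) = 2/67611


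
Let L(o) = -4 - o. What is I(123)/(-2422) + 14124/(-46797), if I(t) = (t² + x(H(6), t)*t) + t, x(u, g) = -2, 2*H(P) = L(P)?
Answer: -122740685/18890389 ≈ -6.4975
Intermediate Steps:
H(P) = -2 - P/2 (H(P) = (-4 - P)/2 = -2 - P/2)
I(t) = t² - t (I(t) = (t² - 2*t) + t = t² - t)
I(123)/(-2422) + 14124/(-46797) = (123*(-1 + 123))/(-2422) + 14124/(-46797) = (123*122)*(-1/2422) + 14124*(-1/46797) = 15006*(-1/2422) - 4708/15599 = -7503/1211 - 4708/15599 = -122740685/18890389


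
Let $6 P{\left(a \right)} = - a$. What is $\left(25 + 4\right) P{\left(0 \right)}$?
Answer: $0$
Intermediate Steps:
$P{\left(a \right)} = - \frac{a}{6}$ ($P{\left(a \right)} = \frac{\left(-1\right) a}{6} = - \frac{a}{6}$)
$\left(25 + 4\right) P{\left(0 \right)} = \left(25 + 4\right) \left(\left(- \frac{1}{6}\right) 0\right) = 29 \cdot 0 = 0$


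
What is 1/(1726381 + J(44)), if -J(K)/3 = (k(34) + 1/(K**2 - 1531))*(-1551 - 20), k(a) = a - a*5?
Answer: 135/146532326 ≈ 9.2130e-7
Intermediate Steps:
k(a) = -4*a (k(a) = a - 5*a = -4*a)
J(K) = -640968 + 4713/(-1531 + K**2) (J(K) = -3*(-4*34 + 1/(K**2 - 1531))*(-1551 - 20) = -3*(-136 + 1/(-1531 + K**2))*(-1571) = -3*(213656 - 1571/(-1531 + K**2)) = -640968 + 4713/(-1531 + K**2))
1/(1726381 + J(44)) = 1/(1726381 + 4713*(208217 - 136*44**2)/(-1531 + 44**2)) = 1/(1726381 + 4713*(208217 - 136*1936)/(-1531 + 1936)) = 1/(1726381 + 4713*(208217 - 263296)/405) = 1/(1726381 + 4713*(1/405)*(-55079)) = 1/(1726381 - 86529109/135) = 1/(146532326/135) = 135/146532326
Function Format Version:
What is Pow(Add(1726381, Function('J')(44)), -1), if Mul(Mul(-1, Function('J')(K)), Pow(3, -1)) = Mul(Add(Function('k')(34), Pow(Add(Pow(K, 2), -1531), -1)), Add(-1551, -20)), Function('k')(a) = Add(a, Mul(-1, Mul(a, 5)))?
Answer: Rational(135, 146532326) ≈ 9.2130e-7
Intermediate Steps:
Function('k')(a) = Mul(-4, a) (Function('k')(a) = Add(a, Mul(-1, Mul(5, a))) = Add(a, Mul(-5, a)) = Mul(-4, a))
Function('J')(K) = Add(-640968, Mul(4713, Pow(Add(-1531, Pow(K, 2)), -1))) (Function('J')(K) = Mul(-3, Mul(Add(Mul(-4, 34), Pow(Add(Pow(K, 2), -1531), -1)), Add(-1551, -20))) = Mul(-3, Mul(Add(-136, Pow(Add(-1531, Pow(K, 2)), -1)), -1571)) = Mul(-3, Add(213656, Mul(-1571, Pow(Add(-1531, Pow(K, 2)), -1)))) = Add(-640968, Mul(4713, Pow(Add(-1531, Pow(K, 2)), -1))))
Pow(Add(1726381, Function('J')(44)), -1) = Pow(Add(1726381, Mul(4713, Pow(Add(-1531, Pow(44, 2)), -1), Add(208217, Mul(-136, Pow(44, 2))))), -1) = Pow(Add(1726381, Mul(4713, Pow(Add(-1531, 1936), -1), Add(208217, Mul(-136, 1936)))), -1) = Pow(Add(1726381, Mul(4713, Pow(405, -1), Add(208217, -263296))), -1) = Pow(Add(1726381, Mul(4713, Rational(1, 405), -55079)), -1) = Pow(Add(1726381, Rational(-86529109, 135)), -1) = Pow(Rational(146532326, 135), -1) = Rational(135, 146532326)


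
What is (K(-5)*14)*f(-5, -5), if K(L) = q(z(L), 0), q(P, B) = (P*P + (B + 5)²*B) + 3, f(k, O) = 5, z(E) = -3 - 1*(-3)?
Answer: 210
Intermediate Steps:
z(E) = 0 (z(E) = -3 + 3 = 0)
q(P, B) = 3 + P² + B*(5 + B)² (q(P, B) = (P² + (5 + B)²*B) + 3 = (P² + B*(5 + B)²) + 3 = 3 + P² + B*(5 + B)²)
K(L) = 3 (K(L) = 3 + 0² + 0*(5 + 0)² = 3 + 0 + 0*5² = 3 + 0 + 0*25 = 3 + 0 + 0 = 3)
(K(-5)*14)*f(-5, -5) = (3*14)*5 = 42*5 = 210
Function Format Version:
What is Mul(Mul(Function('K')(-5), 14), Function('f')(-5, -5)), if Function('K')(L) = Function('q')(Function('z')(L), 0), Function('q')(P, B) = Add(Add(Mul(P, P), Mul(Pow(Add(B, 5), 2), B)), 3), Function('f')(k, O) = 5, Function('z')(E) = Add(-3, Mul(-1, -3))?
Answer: 210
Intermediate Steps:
Function('z')(E) = 0 (Function('z')(E) = Add(-3, 3) = 0)
Function('q')(P, B) = Add(3, Pow(P, 2), Mul(B, Pow(Add(5, B), 2))) (Function('q')(P, B) = Add(Add(Pow(P, 2), Mul(Pow(Add(5, B), 2), B)), 3) = Add(Add(Pow(P, 2), Mul(B, Pow(Add(5, B), 2))), 3) = Add(3, Pow(P, 2), Mul(B, Pow(Add(5, B), 2))))
Function('K')(L) = 3 (Function('K')(L) = Add(3, Pow(0, 2), Mul(0, Pow(Add(5, 0), 2))) = Add(3, 0, Mul(0, Pow(5, 2))) = Add(3, 0, Mul(0, 25)) = Add(3, 0, 0) = 3)
Mul(Mul(Function('K')(-5), 14), Function('f')(-5, -5)) = Mul(Mul(3, 14), 5) = Mul(42, 5) = 210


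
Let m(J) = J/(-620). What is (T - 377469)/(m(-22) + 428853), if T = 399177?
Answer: 6729480/132944441 ≈ 0.050619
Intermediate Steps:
m(J) = -J/620 (m(J) = J*(-1/620) = -J/620)
(T - 377469)/(m(-22) + 428853) = (399177 - 377469)/(-1/620*(-22) + 428853) = 21708/(11/310 + 428853) = 21708/(132944441/310) = 21708*(310/132944441) = 6729480/132944441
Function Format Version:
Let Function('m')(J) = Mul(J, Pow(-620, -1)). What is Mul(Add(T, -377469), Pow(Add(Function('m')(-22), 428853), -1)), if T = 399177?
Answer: Rational(6729480, 132944441) ≈ 0.050619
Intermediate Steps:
Function('m')(J) = Mul(Rational(-1, 620), J) (Function('m')(J) = Mul(J, Rational(-1, 620)) = Mul(Rational(-1, 620), J))
Mul(Add(T, -377469), Pow(Add(Function('m')(-22), 428853), -1)) = Mul(Add(399177, -377469), Pow(Add(Mul(Rational(-1, 620), -22), 428853), -1)) = Mul(21708, Pow(Add(Rational(11, 310), 428853), -1)) = Mul(21708, Pow(Rational(132944441, 310), -1)) = Mul(21708, Rational(310, 132944441)) = Rational(6729480, 132944441)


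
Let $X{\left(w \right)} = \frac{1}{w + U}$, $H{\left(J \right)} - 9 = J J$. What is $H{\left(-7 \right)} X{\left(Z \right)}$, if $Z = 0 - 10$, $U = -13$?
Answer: $- \frac{58}{23} \approx -2.5217$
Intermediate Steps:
$H{\left(J \right)} = 9 + J^{2}$ ($H{\left(J \right)} = 9 + J J = 9 + J^{2}$)
$Z = -10$ ($Z = 0 - 10 = -10$)
$X{\left(w \right)} = \frac{1}{-13 + w}$ ($X{\left(w \right)} = \frac{1}{w - 13} = \frac{1}{-13 + w}$)
$H{\left(-7 \right)} X{\left(Z \right)} = \frac{9 + \left(-7\right)^{2}}{-13 - 10} = \frac{9 + 49}{-23} = 58 \left(- \frac{1}{23}\right) = - \frac{58}{23}$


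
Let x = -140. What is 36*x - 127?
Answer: -5167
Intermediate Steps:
36*x - 127 = 36*(-140) - 127 = -5040 - 127 = -5167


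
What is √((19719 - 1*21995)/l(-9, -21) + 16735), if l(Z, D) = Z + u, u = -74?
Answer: √115476323/83 ≈ 129.47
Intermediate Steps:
l(Z, D) = -74 + Z (l(Z, D) = Z - 74 = -74 + Z)
√((19719 - 1*21995)/l(-9, -21) + 16735) = √((19719 - 1*21995)/(-74 - 9) + 16735) = √((19719 - 21995)/(-83) + 16735) = √(-2276*(-1/83) + 16735) = √(2276/83 + 16735) = √(1391281/83) = √115476323/83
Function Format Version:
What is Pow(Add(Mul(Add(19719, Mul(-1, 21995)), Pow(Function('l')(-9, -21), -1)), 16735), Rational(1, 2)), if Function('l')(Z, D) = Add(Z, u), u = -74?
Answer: Mul(Rational(1, 83), Pow(115476323, Rational(1, 2))) ≈ 129.47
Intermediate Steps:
Function('l')(Z, D) = Add(-74, Z) (Function('l')(Z, D) = Add(Z, -74) = Add(-74, Z))
Pow(Add(Mul(Add(19719, Mul(-1, 21995)), Pow(Function('l')(-9, -21), -1)), 16735), Rational(1, 2)) = Pow(Add(Mul(Add(19719, Mul(-1, 21995)), Pow(Add(-74, -9), -1)), 16735), Rational(1, 2)) = Pow(Add(Mul(Add(19719, -21995), Pow(-83, -1)), 16735), Rational(1, 2)) = Pow(Add(Mul(-2276, Rational(-1, 83)), 16735), Rational(1, 2)) = Pow(Add(Rational(2276, 83), 16735), Rational(1, 2)) = Pow(Rational(1391281, 83), Rational(1, 2)) = Mul(Rational(1, 83), Pow(115476323, Rational(1, 2)))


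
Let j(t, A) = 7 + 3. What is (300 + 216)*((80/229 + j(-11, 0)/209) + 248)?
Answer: 6134485608/47861 ≈ 1.2817e+5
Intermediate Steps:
j(t, A) = 10
(300 + 216)*((80/229 + j(-11, 0)/209) + 248) = (300 + 216)*((80/229 + 10/209) + 248) = 516*((80*(1/229) + 10*(1/209)) + 248) = 516*((80/229 + 10/209) + 248) = 516*(19010/47861 + 248) = 516*(11888538/47861) = 6134485608/47861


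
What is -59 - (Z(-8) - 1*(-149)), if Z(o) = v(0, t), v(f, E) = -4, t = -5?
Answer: -204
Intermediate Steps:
Z(o) = -4
-59 - (Z(-8) - 1*(-149)) = -59 - (-4 - 1*(-149)) = -59 - (-4 + 149) = -59 - 1*145 = -59 - 145 = -204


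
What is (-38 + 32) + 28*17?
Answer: 470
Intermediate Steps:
(-38 + 32) + 28*17 = -6 + 476 = 470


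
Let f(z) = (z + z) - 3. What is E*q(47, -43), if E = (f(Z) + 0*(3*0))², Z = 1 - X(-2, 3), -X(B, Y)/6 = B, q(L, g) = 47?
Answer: 29375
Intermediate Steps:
X(B, Y) = -6*B
Z = -11 (Z = 1 - (-6)*(-2) = 1 - 1*12 = 1 - 12 = -11)
f(z) = -3 + 2*z (f(z) = 2*z - 3 = -3 + 2*z)
E = 625 (E = ((-3 + 2*(-11)) + 0*(3*0))² = ((-3 - 22) + 0*0)² = (-25 + 0)² = (-25)² = 625)
E*q(47, -43) = 625*47 = 29375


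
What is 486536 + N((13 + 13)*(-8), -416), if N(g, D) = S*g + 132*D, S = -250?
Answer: 483624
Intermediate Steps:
N(g, D) = -250*g + 132*D
486536 + N((13 + 13)*(-8), -416) = 486536 + (-250*(13 + 13)*(-8) + 132*(-416)) = 486536 + (-6500*(-8) - 54912) = 486536 + (-250*(-208) - 54912) = 486536 + (52000 - 54912) = 486536 - 2912 = 483624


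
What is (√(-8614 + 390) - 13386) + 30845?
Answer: 17459 + 4*I*√514 ≈ 17459.0 + 90.686*I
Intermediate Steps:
(√(-8614 + 390) - 13386) + 30845 = (√(-8224) - 13386) + 30845 = (4*I*√514 - 13386) + 30845 = (-13386 + 4*I*√514) + 30845 = 17459 + 4*I*√514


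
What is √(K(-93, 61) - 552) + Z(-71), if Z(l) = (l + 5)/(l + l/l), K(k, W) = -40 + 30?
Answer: 33/35 + I*√562 ≈ 0.94286 + 23.707*I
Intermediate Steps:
K(k, W) = -10
Z(l) = (5 + l)/(1 + l) (Z(l) = (5 + l)/(l + 1) = (5 + l)/(1 + l))
√(K(-93, 61) - 552) + Z(-71) = √(-10 - 552) + (5 - 71)/(1 - 71) = √(-562) - 66/(-70) = I*√562 - 1/70*(-66) = I*√562 + 33/35 = 33/35 + I*√562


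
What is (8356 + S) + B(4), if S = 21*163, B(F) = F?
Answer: 11783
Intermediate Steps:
S = 3423
(8356 + S) + B(4) = (8356 + 3423) + 4 = 11779 + 4 = 11783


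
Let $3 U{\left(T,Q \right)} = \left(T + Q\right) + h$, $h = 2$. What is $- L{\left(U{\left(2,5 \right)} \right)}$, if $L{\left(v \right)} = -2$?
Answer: $2$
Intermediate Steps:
$U{\left(T,Q \right)} = \frac{2}{3} + \frac{Q}{3} + \frac{T}{3}$ ($U{\left(T,Q \right)} = \frac{\left(T + Q\right) + 2}{3} = \frac{\left(Q + T\right) + 2}{3} = \frac{2 + Q + T}{3} = \frac{2}{3} + \frac{Q}{3} + \frac{T}{3}$)
$- L{\left(U{\left(2,5 \right)} \right)} = \left(-1\right) \left(-2\right) = 2$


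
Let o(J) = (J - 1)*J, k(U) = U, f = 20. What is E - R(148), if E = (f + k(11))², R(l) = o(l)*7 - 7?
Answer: -151324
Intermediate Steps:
o(J) = J*(-1 + J) (o(J) = (-1 + J)*J = J*(-1 + J))
R(l) = -7 + 7*l*(-1 + l) (R(l) = (l*(-1 + l))*7 - 7 = 7*l*(-1 + l) - 7 = -7 + 7*l*(-1 + l))
E = 961 (E = (20 + 11)² = 31² = 961)
E - R(148) = 961 - (-7 + 7*148*(-1 + 148)) = 961 - (-7 + 7*148*147) = 961 - (-7 + 152292) = 961 - 1*152285 = 961 - 152285 = -151324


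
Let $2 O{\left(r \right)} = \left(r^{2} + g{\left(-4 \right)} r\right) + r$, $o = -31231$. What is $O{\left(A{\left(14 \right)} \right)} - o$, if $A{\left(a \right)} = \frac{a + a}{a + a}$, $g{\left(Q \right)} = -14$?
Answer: $31225$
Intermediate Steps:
$A{\left(a \right)} = 1$ ($A{\left(a \right)} = \frac{2 a}{2 a} = 2 a \frac{1}{2 a} = 1$)
$O{\left(r \right)} = \frac{r^{2}}{2} - \frac{13 r}{2}$ ($O{\left(r \right)} = \frac{\left(r^{2} - 14 r\right) + r}{2} = \frac{r^{2} - 13 r}{2} = \frac{r^{2}}{2} - \frac{13 r}{2}$)
$O{\left(A{\left(14 \right)} \right)} - o = \frac{1}{2} \cdot 1 \left(-13 + 1\right) - -31231 = \frac{1}{2} \cdot 1 \left(-12\right) + 31231 = -6 + 31231 = 31225$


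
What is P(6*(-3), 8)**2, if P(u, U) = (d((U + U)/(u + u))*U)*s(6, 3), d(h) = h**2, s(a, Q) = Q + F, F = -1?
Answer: 65536/6561 ≈ 9.9887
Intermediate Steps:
s(a, Q) = -1 + Q (s(a, Q) = Q - 1 = -1 + Q)
P(u, U) = 2*U**3/u**2 (P(u, U) = (((U + U)/(u + u))**2*U)*(-1 + 3) = (((2*U)/((2*u)))**2*U)*2 = (((2*U)*(1/(2*u)))**2*U)*2 = ((U/u)**2*U)*2 = ((U**2/u**2)*U)*2 = (U**3/u**2)*2 = 2*U**3/u**2)
P(6*(-3), 8)**2 = (2*8**3/(6*(-3))**2)**2 = (2*512/(-18)**2)**2 = (2*512*(1/324))**2 = (256/81)**2 = 65536/6561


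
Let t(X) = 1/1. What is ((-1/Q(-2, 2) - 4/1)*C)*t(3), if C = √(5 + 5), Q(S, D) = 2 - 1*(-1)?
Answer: -13*√10/3 ≈ -13.703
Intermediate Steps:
Q(S, D) = 3 (Q(S, D) = 2 + 1 = 3)
C = √10 ≈ 3.1623
t(X) = 1
((-1/Q(-2, 2) - 4/1)*C)*t(3) = ((-1/3 - 4/1)*√10)*1 = ((-1*⅓ - 4*1)*√10)*1 = ((-⅓ - 4)*√10)*1 = -13*√10/3*1 = -13*√10/3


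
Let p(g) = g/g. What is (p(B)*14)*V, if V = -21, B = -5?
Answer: -294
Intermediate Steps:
p(g) = 1
(p(B)*14)*V = (1*14)*(-21) = 14*(-21) = -294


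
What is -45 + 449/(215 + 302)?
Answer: -22816/517 ≈ -44.132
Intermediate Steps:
-45 + 449/(215 + 302) = -45 + 449/517 = -22816/517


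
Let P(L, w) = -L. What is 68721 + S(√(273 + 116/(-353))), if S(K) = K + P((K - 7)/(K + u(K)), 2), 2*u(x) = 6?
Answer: 3198086065/46538 + 48303*√33977309/16427914 ≈ 68737.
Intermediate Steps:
u(x) = 3 (u(x) = (½)*6 = 3)
S(K) = K - (-7 + K)/(3 + K) (S(K) = K - (K - 7)/(K + 3) = K - (-7 + K)/(3 + K))
68721 + S(√(273 + 116/(-353))) = 68721 + (7 - √(273 + 116/(-353)) + √(273 + 116/(-353))*(3 + √(273 + 116/(-353))))/(3 + √(273 + 116/(-353))) = 68721 + (7 - √(273 + 116*(-1/353)) + √(273 + 116*(-1/353))*(3 + √(273 + 116*(-1/353))))/(3 + √(273 + 116*(-1/353))) = 68721 + (7 - √(273 - 116/353) + √(273 - 116/353)*(3 + √(273 - 116/353)))/(3 + √(273 - 116/353)) = 68721 + (7 - √(96253/353) + √(96253/353)*(3 + √(96253/353)))/(3 + √(96253/353)) = 68721 + (7 - √33977309/353 + (√33977309/353)*(3 + √33977309/353))/(3 + √33977309/353) = 68721 + (7 - √33977309/353 + √33977309*(3 + √33977309/353)/353)/(3 + √33977309/353)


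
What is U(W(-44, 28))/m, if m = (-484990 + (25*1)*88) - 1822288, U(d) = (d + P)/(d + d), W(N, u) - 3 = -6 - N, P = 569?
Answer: -305/94508198 ≈ -3.2272e-6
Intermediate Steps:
W(N, u) = -3 - N (W(N, u) = 3 + (-6 - N) = -3 - N)
U(d) = (569 + d)/(2*d) (U(d) = (d + 569)/(d + d) = (569 + d)/((2*d)) = (569 + d)*(1/(2*d)) = (569 + d)/(2*d))
m = -2305078 (m = (-484990 + 25*88) - 1822288 = (-484990 + 2200) - 1822288 = -482790 - 1822288 = -2305078)
U(W(-44, 28))/m = ((569 + (-3 - 1*(-44)))/(2*(-3 - 1*(-44))))/(-2305078) = ((569 + (-3 + 44))/(2*(-3 + 44)))*(-1/2305078) = ((½)*(569 + 41)/41)*(-1/2305078) = ((½)*(1/41)*610)*(-1/2305078) = (305/41)*(-1/2305078) = -305/94508198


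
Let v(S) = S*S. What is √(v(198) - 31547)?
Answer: √7657 ≈ 87.504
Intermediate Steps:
v(S) = S²
√(v(198) - 31547) = √(198² - 31547) = √(39204 - 31547) = √7657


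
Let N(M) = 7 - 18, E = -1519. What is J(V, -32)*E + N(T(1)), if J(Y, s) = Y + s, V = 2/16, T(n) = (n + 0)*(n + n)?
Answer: 387257/8 ≈ 48407.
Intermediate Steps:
T(n) = 2*n**2 (T(n) = n*(2*n) = 2*n**2)
V = 1/8 (V = 2*(1/16) = 1/8 ≈ 0.12500)
N(M) = -11
J(V, -32)*E + N(T(1)) = (1/8 - 32)*(-1519) - 11 = -255/8*(-1519) - 11 = 387345/8 - 11 = 387257/8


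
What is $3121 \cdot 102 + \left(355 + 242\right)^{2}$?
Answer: $674751$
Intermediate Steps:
$3121 \cdot 102 + \left(355 + 242\right)^{2} = 318342 + 597^{2} = 318342 + 356409 = 674751$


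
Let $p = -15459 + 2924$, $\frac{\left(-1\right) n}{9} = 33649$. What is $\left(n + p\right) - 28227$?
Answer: $-343603$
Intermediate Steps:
$n = -302841$ ($n = \left(-9\right) 33649 = -302841$)
$p = -12535$
$\left(n + p\right) - 28227 = \left(-302841 - 12535\right) - 28227 = -315376 - 28227 = -343603$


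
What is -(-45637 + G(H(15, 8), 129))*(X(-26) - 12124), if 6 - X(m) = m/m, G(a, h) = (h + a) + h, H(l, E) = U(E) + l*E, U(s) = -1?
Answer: -548505940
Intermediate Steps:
H(l, E) = -1 + E*l (H(l, E) = -1 + l*E = -1 + E*l)
G(a, h) = a + 2*h (G(a, h) = (a + h) + h = a + 2*h)
X(m) = 5 (X(m) = 6 - m/m = 6 - 1*1 = 6 - 1 = 5)
-(-45637 + G(H(15, 8), 129))*(X(-26) - 12124) = -(-45637 + ((-1 + 8*15) + 2*129))*(5 - 12124) = -(-45637 + ((-1 + 120) + 258))*(-12119) = -(-45637 + (119 + 258))*(-12119) = -(-45637 + 377)*(-12119) = -(-45260)*(-12119) = -1*548505940 = -548505940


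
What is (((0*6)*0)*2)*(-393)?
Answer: 0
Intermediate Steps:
(((0*6)*0)*2)*(-393) = ((0*0)*2)*(-393) = (0*2)*(-393) = 0*(-393) = 0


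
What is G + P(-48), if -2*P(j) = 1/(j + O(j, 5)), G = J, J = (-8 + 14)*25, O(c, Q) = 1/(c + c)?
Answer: 691398/4609 ≈ 150.01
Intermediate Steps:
O(c, Q) = 1/(2*c)
J = 150 (J = 6*25 = 150)
G = 150
P(j) = -1/(2*(j + 1/(2*j)))
G + P(-48) = 150 - 1*(-48)/(1 + 2*(-48)²) = 150 - 1*(-48)/(1 + 2*2304) = 150 - 1*(-48)/(1 + 4608) = 150 - 1*(-48)/4609 = 150 - 1*(-48)*1/4609 = 150 + 48/4609 = 691398/4609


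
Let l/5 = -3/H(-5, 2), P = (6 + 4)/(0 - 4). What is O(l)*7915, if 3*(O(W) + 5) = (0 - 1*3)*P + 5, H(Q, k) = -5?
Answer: -39575/6 ≈ -6595.8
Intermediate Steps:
P = -5/2 (P = 10/(-4) = 10*(-1/4) = -5/2 ≈ -2.5000)
l = 3 (l = 5*(-3/(-5)) = 5*(-3*(-1/5)) = 5*(3/5) = 3)
O(W) = -5/6 (O(W) = -5 + ((0 - 1*3)*(-5/2) + 5)/3 = -5 + ((0 - 3)*(-5/2) + 5)/3 = -5 + (-3*(-5/2) + 5)/3 = -5 + (15/2 + 5)/3 = -5 + (1/3)*(25/2) = -5 + 25/6 = -5/6)
O(l)*7915 = -5/6*7915 = -39575/6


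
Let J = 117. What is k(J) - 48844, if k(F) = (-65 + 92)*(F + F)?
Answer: -42526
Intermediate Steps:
k(F) = 54*F (k(F) = 27*(2*F) = 54*F)
k(J) - 48844 = 54*117 - 48844 = 6318 - 48844 = -42526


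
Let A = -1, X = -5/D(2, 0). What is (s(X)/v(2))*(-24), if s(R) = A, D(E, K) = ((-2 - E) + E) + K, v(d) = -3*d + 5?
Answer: -24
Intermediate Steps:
v(d) = 5 - 3*d
D(E, K) = -2 + K
X = 5/2 (X = -5/(-2 + 0) = -5/(-2) = -5*(-1/2) = 5/2 ≈ 2.5000)
s(R) = -1
(s(X)/v(2))*(-24) = -1/(5 - 3*2)*(-24) = -1/(5 - 6)*(-24) = -1/(-1)*(-24) = -1*(-1)*(-24) = 1*(-24) = -24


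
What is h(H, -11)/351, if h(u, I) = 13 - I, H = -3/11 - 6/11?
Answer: 8/117 ≈ 0.068376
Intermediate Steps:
H = -9/11 (H = -3*1/11 - 6*1/11 = -3/11 - 6/11 = -9/11 ≈ -0.81818)
h(H, -11)/351 = (13 - 1*(-11))/351 = (13 + 11)*(1/351) = 24*(1/351) = 8/117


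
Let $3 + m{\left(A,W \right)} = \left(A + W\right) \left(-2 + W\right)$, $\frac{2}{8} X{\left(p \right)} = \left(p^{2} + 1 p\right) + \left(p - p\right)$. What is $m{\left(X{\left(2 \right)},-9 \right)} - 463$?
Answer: $-631$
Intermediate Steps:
$X{\left(p \right)} = 4 p + 4 p^{2}$ ($X{\left(p \right)} = 4 \left(\left(p^{2} + 1 p\right) + \left(p - p\right)\right) = 4 \left(\left(p^{2} + p\right) + 0\right) = 4 \left(\left(p + p^{2}\right) + 0\right) = 4 \left(p + p^{2}\right) = 4 p + 4 p^{2}$)
$m{\left(A,W \right)} = -3 + \left(-2 + W\right) \left(A + W\right)$ ($m{\left(A,W \right)} = -3 + \left(A + W\right) \left(-2 + W\right) = -3 + \left(-2 + W\right) \left(A + W\right)$)
$m{\left(X{\left(2 \right)},-9 \right)} - 463 = \left(-3 + \left(-9\right)^{2} - 2 \cdot 4 \cdot 2 \left(1 + 2\right) - -18 + 4 \cdot 2 \left(1 + 2\right) \left(-9\right)\right) - 463 = \left(-3 + 81 - 2 \cdot 4 \cdot 2 \cdot 3 + 18 + 4 \cdot 2 \cdot 3 \left(-9\right)\right) - 463 = \left(-3 + 81 - 48 + 18 + 24 \left(-9\right)\right) - 463 = \left(-3 + 81 - 48 + 18 - 216\right) - 463 = -168 - 463 = -631$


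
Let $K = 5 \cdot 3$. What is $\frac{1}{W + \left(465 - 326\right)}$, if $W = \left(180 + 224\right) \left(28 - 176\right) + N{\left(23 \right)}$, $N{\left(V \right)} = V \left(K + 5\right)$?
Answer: $- \frac{1}{59193} \approx -1.6894 \cdot 10^{-5}$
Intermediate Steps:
$K = 15$
$N{\left(V \right)} = 20 V$ ($N{\left(V \right)} = V \left(15 + 5\right) = V 20 = 20 V$)
$W = -59332$ ($W = \left(180 + 224\right) \left(28 - 176\right) + 20 \cdot 23 = 404 \left(-148\right) + 460 = -59792 + 460 = -59332$)
$\frac{1}{W + \left(465 - 326\right)} = \frac{1}{-59332 + \left(465 - 326\right)} = \frac{1}{-59332 + 139} = \frac{1}{-59193} = - \frac{1}{59193}$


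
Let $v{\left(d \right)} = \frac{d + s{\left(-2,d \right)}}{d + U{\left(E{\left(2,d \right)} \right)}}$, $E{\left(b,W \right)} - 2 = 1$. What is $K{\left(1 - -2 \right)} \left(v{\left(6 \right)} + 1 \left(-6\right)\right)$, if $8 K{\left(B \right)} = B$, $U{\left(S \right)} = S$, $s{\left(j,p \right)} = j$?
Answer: $- \frac{25}{12} \approx -2.0833$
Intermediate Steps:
$E{\left(b,W \right)} = 3$ ($E{\left(b,W \right)} = 2 + 1 = 3$)
$K{\left(B \right)} = \frac{B}{8}$
$v{\left(d \right)} = \frac{-2 + d}{3 + d}$ ($v{\left(d \right)} = \frac{d - 2}{d + 3} = \frac{-2 + d}{3 + d}$)
$K{\left(1 - -2 \right)} \left(v{\left(6 \right)} + 1 \left(-6\right)\right) = \frac{1 - -2}{8} \left(\frac{-2 + 6}{3 + 6} + 1 \left(-6\right)\right) = \frac{1 + 2}{8} \left(\frac{1}{9} \cdot 4 - 6\right) = \frac{1}{8} \cdot 3 \left(\frac{1}{9} \cdot 4 - 6\right) = \frac{3 \left(\frac{4}{9} - 6\right)}{8} = \frac{3}{8} \left(- \frac{50}{9}\right) = - \frac{25}{12}$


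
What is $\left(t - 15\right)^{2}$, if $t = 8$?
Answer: $49$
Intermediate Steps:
$\left(t - 15\right)^{2} = \left(8 - 15\right)^{2} = \left(-7\right)^{2} = 49$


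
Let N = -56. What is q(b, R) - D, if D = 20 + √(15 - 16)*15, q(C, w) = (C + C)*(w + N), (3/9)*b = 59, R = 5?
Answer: -18074 - 15*I ≈ -18074.0 - 15.0*I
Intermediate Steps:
b = 177 (b = 3*59 = 177)
q(C, w) = 2*C*(-56 + w) (q(C, w) = (C + C)*(w - 56) = (2*C)*(-56 + w) = 2*C*(-56 + w))
D = 20 + 15*I (D = 20 + √(-1)*15 = 20 + I*15 = 20 + 15*I ≈ 20.0 + 15.0*I)
q(b, R) - D = 2*177*(-56 + 5) - (20 + 15*I) = 2*177*(-51) + (-20 - 15*I) = -18054 + (-20 - 15*I) = -18074 - 15*I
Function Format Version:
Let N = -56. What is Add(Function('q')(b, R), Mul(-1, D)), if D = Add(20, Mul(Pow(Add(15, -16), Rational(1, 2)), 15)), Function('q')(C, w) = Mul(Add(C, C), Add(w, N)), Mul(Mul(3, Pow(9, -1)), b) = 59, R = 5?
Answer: Add(-18074, Mul(-15, I)) ≈ Add(-18074., Mul(-15.000, I))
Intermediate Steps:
b = 177 (b = Mul(3, 59) = 177)
Function('q')(C, w) = Mul(2, C, Add(-56, w)) (Function('q')(C, w) = Mul(Add(C, C), Add(w, -56)) = Mul(Mul(2, C), Add(-56, w)) = Mul(2, C, Add(-56, w)))
D = Add(20, Mul(15, I)) (D = Add(20, Mul(Pow(-1, Rational(1, 2)), 15)) = Add(20, Mul(I, 15)) = Add(20, Mul(15, I)) ≈ Add(20.000, Mul(15.000, I)))
Add(Function('q')(b, R), Mul(-1, D)) = Add(Mul(2, 177, Add(-56, 5)), Mul(-1, Add(20, Mul(15, I)))) = Add(Mul(2, 177, -51), Add(-20, Mul(-15, I))) = Add(-18054, Add(-20, Mul(-15, I))) = Add(-18074, Mul(-15, I))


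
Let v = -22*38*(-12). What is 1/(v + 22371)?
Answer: 1/32403 ≈ 3.0861e-5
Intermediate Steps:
v = 10032 (v = -836*(-12) = 10032)
1/(v + 22371) = 1/(10032 + 22371) = 1/32403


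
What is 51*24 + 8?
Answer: 1232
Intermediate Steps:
51*24 + 8 = 1224 + 8 = 1232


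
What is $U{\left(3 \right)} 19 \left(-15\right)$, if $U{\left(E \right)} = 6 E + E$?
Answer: $-5985$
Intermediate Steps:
$U{\left(E \right)} = 7 E$
$U{\left(3 \right)} 19 \left(-15\right) = 7 \cdot 3 \cdot 19 \left(-15\right) = 21 \cdot 19 \left(-15\right) = 399 \left(-15\right) = -5985$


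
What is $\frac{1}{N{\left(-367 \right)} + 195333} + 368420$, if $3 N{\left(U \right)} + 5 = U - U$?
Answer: $\frac{215891909483}{585994} \approx 3.6842 \cdot 10^{5}$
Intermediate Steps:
$N{\left(U \right)} = - \frac{5}{3}$ ($N{\left(U \right)} = - \frac{5}{3} + \frac{U - U}{3} = - \frac{5}{3} + \frac{1}{3} \cdot 0 = - \frac{5}{3} + 0 = - \frac{5}{3}$)
$\frac{1}{N{\left(-367 \right)} + 195333} + 368420 = \frac{1}{- \frac{5}{3} + 195333} + 368420 = \frac{1}{\frac{585994}{3}} + 368420 = \frac{3}{585994} + 368420 = \frac{215891909483}{585994}$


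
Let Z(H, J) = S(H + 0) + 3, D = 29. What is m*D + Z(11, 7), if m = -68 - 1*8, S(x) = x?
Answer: -2190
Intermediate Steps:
m = -76 (m = -68 - 8 = -76)
Z(H, J) = 3 + H (Z(H, J) = (H + 0) + 3 = H + 3 = 3 + H)
m*D + Z(11, 7) = -76*29 + (3 + 11) = -2204 + 14 = -2190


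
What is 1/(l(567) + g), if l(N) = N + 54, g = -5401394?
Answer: -1/5400773 ≈ -1.8516e-7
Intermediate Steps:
l(N) = 54 + N
1/(l(567) + g) = 1/((54 + 567) - 5401394) = 1/(621 - 5401394) = 1/(-5400773) = -1/5400773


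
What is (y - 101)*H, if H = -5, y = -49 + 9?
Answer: 705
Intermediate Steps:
y = -40
(y - 101)*H = (-40 - 101)*(-5) = -141*(-5) = 705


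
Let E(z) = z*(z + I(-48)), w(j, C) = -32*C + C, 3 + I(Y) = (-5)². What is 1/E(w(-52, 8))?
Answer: 1/56048 ≈ 1.7842e-5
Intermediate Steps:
I(Y) = 22 (I(Y) = -3 + (-5)² = -3 + 25 = 22)
w(j, C) = -31*C
E(z) = z*(22 + z) (E(z) = z*(z + 22) = z*(22 + z))
1/E(w(-52, 8)) = 1/((-31*8)*(22 - 31*8)) = 1/(-248*(22 - 248)) = 1/(-248*(-226)) = 1/56048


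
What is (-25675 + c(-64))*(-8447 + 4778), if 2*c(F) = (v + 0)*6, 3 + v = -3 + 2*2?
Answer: 94223589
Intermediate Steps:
v = -2 (v = -3 + (-3 + 2*2) = -3 + (-3 + 4) = -3 + 1 = -2)
c(F) = -6 (c(F) = ((-2 + 0)*6)/2 = (-2*6)/2 = (½)*(-12) = -6)
(-25675 + c(-64))*(-8447 + 4778) = (-25675 - 6)*(-8447 + 4778) = -25681*(-3669) = 94223589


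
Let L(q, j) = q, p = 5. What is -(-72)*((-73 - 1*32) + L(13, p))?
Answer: -6624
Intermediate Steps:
-(-72)*((-73 - 1*32) + L(13, p)) = -(-72)*((-73 - 1*32) + 13) = -(-72)*((-73 - 32) + 13) = -(-72)*(-105 + 13) = -(-72)*(-92) = -1*6624 = -6624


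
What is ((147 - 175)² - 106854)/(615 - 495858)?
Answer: 106070/495243 ≈ 0.21418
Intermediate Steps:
((147 - 175)² - 106854)/(615 - 495858) = ((-28)² - 106854)/(-495243) = (784 - 106854)*(-1/495243) = -106070*(-1/495243) = 106070/495243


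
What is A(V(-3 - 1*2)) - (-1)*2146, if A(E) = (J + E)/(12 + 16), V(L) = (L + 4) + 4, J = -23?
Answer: 15017/7 ≈ 2145.3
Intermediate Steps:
V(L) = 8 + L (V(L) = (4 + L) + 4 = 8 + L)
A(E) = -23/28 + E/28 (A(E) = (-23 + E)/(12 + 16) = (-23 + E)/28 = (-23 + E)*(1/28) = -23/28 + E/28)
A(V(-3 - 1*2)) - (-1)*2146 = (-23/28 + (8 + (-3 - 1*2))/28) - (-1)*2146 = (-23/28 + (8 + (-3 - 2))/28) - 1*(-2146) = (-23/28 + (8 - 5)/28) + 2146 = (-23/28 + (1/28)*3) + 2146 = (-23/28 + 3/28) + 2146 = -5/7 + 2146 = 15017/7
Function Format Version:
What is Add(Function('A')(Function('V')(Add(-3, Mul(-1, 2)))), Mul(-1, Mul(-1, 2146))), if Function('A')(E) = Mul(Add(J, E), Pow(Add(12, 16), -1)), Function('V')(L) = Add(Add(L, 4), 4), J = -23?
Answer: Rational(15017, 7) ≈ 2145.3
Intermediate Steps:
Function('V')(L) = Add(8, L) (Function('V')(L) = Add(Add(4, L), 4) = Add(8, L))
Function('A')(E) = Add(Rational(-23, 28), Mul(Rational(1, 28), E)) (Function('A')(E) = Mul(Add(-23, E), Pow(Add(12, 16), -1)) = Mul(Add(-23, E), Pow(28, -1)) = Mul(Add(-23, E), Rational(1, 28)) = Add(Rational(-23, 28), Mul(Rational(1, 28), E)))
Add(Function('A')(Function('V')(Add(-3, Mul(-1, 2)))), Mul(-1, Mul(-1, 2146))) = Add(Add(Rational(-23, 28), Mul(Rational(1, 28), Add(8, Add(-3, Mul(-1, 2))))), Mul(-1, Mul(-1, 2146))) = Add(Add(Rational(-23, 28), Mul(Rational(1, 28), Add(8, Add(-3, -2)))), Mul(-1, -2146)) = Add(Add(Rational(-23, 28), Mul(Rational(1, 28), Add(8, -5))), 2146) = Add(Add(Rational(-23, 28), Mul(Rational(1, 28), 3)), 2146) = Add(Add(Rational(-23, 28), Rational(3, 28)), 2146) = Add(Rational(-5, 7), 2146) = Rational(15017, 7)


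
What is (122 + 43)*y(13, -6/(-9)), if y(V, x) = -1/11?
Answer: -15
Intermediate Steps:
y(V, x) = -1/11 (y(V, x) = -1*1/11 = -1/11)
(122 + 43)*y(13, -6/(-9)) = (122 + 43)*(-1/11) = 165*(-1/11) = -15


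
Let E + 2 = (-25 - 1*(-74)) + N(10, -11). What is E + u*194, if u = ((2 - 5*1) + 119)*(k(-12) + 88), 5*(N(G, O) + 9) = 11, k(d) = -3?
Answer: 9564401/5 ≈ 1.9129e+6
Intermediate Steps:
N(G, O) = -34/5 (N(G, O) = -9 + (⅕)*11 = -9 + 11/5 = -34/5)
u = 9860 (u = ((2 - 5*1) + 119)*(-3 + 88) = ((2 - 5) + 119)*85 = (-3 + 119)*85 = 116*85 = 9860)
E = 201/5 (E = -2 + ((-25 - 1*(-74)) - 34/5) = -2 + ((-25 + 74) - 34/5) = -2 + (49 - 34/5) = -2 + 211/5 = 201/5 ≈ 40.200)
E + u*194 = 201/5 + 9860*194 = 201/5 + 1912840 = 9564401/5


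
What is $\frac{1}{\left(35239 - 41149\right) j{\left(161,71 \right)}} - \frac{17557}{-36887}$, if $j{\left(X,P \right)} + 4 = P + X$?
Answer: $\frac{23657669473}{49704494760} \approx 0.47597$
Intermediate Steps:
$j{\left(X,P \right)} = -4 + P + X$ ($j{\left(X,P \right)} = -4 + \left(P + X\right) = -4 + P + X$)
$\frac{1}{\left(35239 - 41149\right) j{\left(161,71 \right)}} - \frac{17557}{-36887} = \frac{1}{\left(35239 - 41149\right) \left(-4 + 71 + 161\right)} - \frac{17557}{-36887} = \frac{1}{\left(-5910\right) 228} - - \frac{17557}{36887} = \left(- \frac{1}{5910}\right) \frac{1}{228} + \frac{17557}{36887} = - \frac{1}{1347480} + \frac{17557}{36887} = \frac{23657669473}{49704494760}$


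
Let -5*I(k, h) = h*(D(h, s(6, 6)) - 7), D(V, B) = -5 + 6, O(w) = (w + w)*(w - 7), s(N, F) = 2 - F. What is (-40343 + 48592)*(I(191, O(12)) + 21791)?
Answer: 180941815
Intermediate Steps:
O(w) = 2*w*(-7 + w) (O(w) = (2*w)*(-7 + w) = 2*w*(-7 + w))
D(V, B) = 1
I(k, h) = 6*h/5 (I(k, h) = -h*(1 - 7)/5 = -h*(-6)/5 = -(-6)*h/5 = 6*h/5)
(-40343 + 48592)*(I(191, O(12)) + 21791) = (-40343 + 48592)*(6*(2*12*(-7 + 12))/5 + 21791) = 8249*(6*(2*12*5)/5 + 21791) = 8249*((6/5)*120 + 21791) = 8249*(144 + 21791) = 8249*21935 = 180941815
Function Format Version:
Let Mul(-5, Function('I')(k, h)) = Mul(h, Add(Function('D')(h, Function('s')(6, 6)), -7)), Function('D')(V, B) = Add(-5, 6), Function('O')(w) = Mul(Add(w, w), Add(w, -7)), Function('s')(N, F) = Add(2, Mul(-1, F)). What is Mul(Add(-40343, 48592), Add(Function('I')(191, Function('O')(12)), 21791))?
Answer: 180941815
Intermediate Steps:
Function('O')(w) = Mul(2, w, Add(-7, w)) (Function('O')(w) = Mul(Mul(2, w), Add(-7, w)) = Mul(2, w, Add(-7, w)))
Function('D')(V, B) = 1
Function('I')(k, h) = Mul(Rational(6, 5), h) (Function('I')(k, h) = Mul(Rational(-1, 5), Mul(h, Add(1, -7))) = Mul(Rational(-1, 5), Mul(h, -6)) = Mul(Rational(-1, 5), Mul(-6, h)) = Mul(Rational(6, 5), h))
Mul(Add(-40343, 48592), Add(Function('I')(191, Function('O')(12)), 21791)) = Mul(Add(-40343, 48592), Add(Mul(Rational(6, 5), Mul(2, 12, Add(-7, 12))), 21791)) = Mul(8249, Add(Mul(Rational(6, 5), Mul(2, 12, 5)), 21791)) = Mul(8249, Add(Mul(Rational(6, 5), 120), 21791)) = Mul(8249, Add(144, 21791)) = Mul(8249, 21935) = 180941815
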